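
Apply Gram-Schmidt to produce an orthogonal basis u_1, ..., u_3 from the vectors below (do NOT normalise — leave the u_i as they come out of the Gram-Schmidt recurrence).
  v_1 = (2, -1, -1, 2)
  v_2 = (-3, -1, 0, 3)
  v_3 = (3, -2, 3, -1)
Orthogonal basis:
  u_1 = (2, -1, -1, 2)
  u_2 = (-16/5, -9/10, 1/10, 14/5)
  u_3 = (124/189, -46/21, 634/189, -2/27)

Apply the Gram-Schmidt recurrence
  u_1 = v_1
  u_i = v_i − Σ_{j<i} ((v_i · u_j) / (u_j · u_j)) · u_j.

Step by step this gives:
  u_1 = (2, -1, -1, 2)
  u_2 = (-16/5, -9/10, 1/10, 14/5)
  u_3 = (124/189, -46/21, 634/189, -2/27)

Orthogonality check:
  u_2 · u_1 = 0 (should be 0)
  u_3 · u_1 = 0 (should be 0)
  u_3 · u_2 = 0 (should be 0)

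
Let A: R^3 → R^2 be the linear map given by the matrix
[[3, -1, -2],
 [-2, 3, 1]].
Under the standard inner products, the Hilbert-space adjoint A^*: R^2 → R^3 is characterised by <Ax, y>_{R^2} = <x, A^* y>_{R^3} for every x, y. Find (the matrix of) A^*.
A^* = A^T =
[[3, -2],
 [-1, 3],
 [-2, 1]]

For real matrices with standard dot products, the defining identity <Ax, y> = <x, A^* y> gives (Ax)^T y = x^T (A^*) y, i.e. x^T A^T y = x^T (A^*) y. Since this holds for all x, y, we must have A^* = A^T. Therefore
A^* =
[[3, -2],
 [-1, 3],
 [-2, 1]].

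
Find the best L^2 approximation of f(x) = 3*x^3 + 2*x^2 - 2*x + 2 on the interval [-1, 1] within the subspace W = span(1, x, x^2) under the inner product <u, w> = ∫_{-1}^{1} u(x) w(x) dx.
g(x) = 2*x^2 - x/5 + 2

The best approximation g ∈ W is the orthogonal projection of f onto W. Writing g = a_0 + a_1 x + a_2 x^2, the coefficients solve the normal equations G · a = b where
  G_{ij} = <φ_i, φ_j> and b_i = <f, φ_i>, with φ_0 = 1, φ_1 = x, φ_2 = x^2.
G =
  [2, 0, 2/3]
  [0, 2/3, 0]
  [2/3, 0, 2/5],
b = (16/3, -2/15, 32/15).
Solving gives a_0 = 2, a_1 = -1/5, a_2 = 2, so
  g(x) = 2*x^2 - x/5 + 2.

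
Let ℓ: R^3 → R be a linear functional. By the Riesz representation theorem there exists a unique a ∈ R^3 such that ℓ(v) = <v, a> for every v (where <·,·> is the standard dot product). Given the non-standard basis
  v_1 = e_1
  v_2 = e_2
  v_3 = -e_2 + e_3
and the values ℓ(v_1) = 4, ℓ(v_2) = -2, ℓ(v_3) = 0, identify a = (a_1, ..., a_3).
a = (4, -2, -2)

Write a = (a_1, ..., a_3) in the standard basis. For each basis vector v_i, ℓ(v_i) = <v_i, a> is a linear equation in the a_j's. Collect the n equations into a matrix system V a = ℓ, where row i of V is v_i (expressed in the standard basis). Since V is invertible (lower-triangular with 1s on the diagonal, up to permutation), solve by back-substitution:
  V =
[[1, 0, 0],
 [0, 1, 0],
 [0, -1, 1]]
  V a = (4, -2, 0)
Solving gives a = (4, -2, -2).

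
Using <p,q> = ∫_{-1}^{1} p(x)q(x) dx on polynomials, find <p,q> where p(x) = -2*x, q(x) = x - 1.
<p,q> = -4/3

Expand the product: p(x)·q(x) = -2*x^2 + 2*x.
∫_{-1}^{1} of each monomial x^k gives [2/(k+1) if k even, 0 if k odd]. Integrating term-by-term (or equivalently evaluating the antiderivative F(x) = -2*x^3/3 + x^2 at the endpoints):
  F(1) − F(−1) = 1/3 − (5/3) = -4/3.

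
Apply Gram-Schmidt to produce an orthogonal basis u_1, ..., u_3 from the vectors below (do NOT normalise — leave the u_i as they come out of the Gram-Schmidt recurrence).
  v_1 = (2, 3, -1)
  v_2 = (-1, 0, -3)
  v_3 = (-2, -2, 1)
Orthogonal basis:
  u_1 = (2, 3, -1)
  u_2 = (-8/7, -3/14, -41/14)
  u_3 = (-63/139, 49/139, 21/139)

Apply the Gram-Schmidt recurrence
  u_1 = v_1
  u_i = v_i − Σ_{j<i} ((v_i · u_j) / (u_j · u_j)) · u_j.

Step by step this gives:
  u_1 = (2, 3, -1)
  u_2 = (-8/7, -3/14, -41/14)
  u_3 = (-63/139, 49/139, 21/139)

Orthogonality check:
  u_2 · u_1 = 0 (should be 0)
  u_3 · u_1 = 0 (should be 0)
  u_3 · u_2 = 0 (should be 0)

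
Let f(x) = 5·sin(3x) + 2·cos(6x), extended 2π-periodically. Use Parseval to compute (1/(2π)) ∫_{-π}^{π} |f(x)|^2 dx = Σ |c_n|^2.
Σ |c_n|^2 = 29/2

Expand |f|^2 and use orthogonality of {sin(nx), cos(mx)} on [-π, π]:
  ∫_{-π}^{π} sin(nx)^2 dx = π, ∫ cos(mx)^2 dx = π, and cross terms integrate to 0.
So ∫_{-π}^{π} f(x)^2 dx = 5^2 · π + 2^2 · π = (25 + 4)π.
Divide by 2π: (25 + 4)/2 = 29/2.
By Parseval, this equals Σ |c_n|^2.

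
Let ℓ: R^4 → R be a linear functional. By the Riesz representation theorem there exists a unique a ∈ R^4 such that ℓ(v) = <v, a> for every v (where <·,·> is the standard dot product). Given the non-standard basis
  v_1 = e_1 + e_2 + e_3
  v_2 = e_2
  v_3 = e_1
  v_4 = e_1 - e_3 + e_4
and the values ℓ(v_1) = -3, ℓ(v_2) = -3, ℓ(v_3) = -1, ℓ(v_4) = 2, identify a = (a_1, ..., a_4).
a = (-1, -3, 1, 4)

Write a = (a_1, ..., a_4) in the standard basis. For each basis vector v_i, ℓ(v_i) = <v_i, a> is a linear equation in the a_j's. Collect the n equations into a matrix system V a = ℓ, where row i of V is v_i (expressed in the standard basis). Since V is invertible (lower-triangular with 1s on the diagonal, up to permutation), solve by back-substitution:
  V =
[[1, 1, 1, 0],
 [0, 1, 0, 0],
 [1, 0, 0, 0],
 [1, 0, -1, 1]]
  V a = (-3, -3, -1, 2)
Solving gives a = (-1, -3, 1, 4).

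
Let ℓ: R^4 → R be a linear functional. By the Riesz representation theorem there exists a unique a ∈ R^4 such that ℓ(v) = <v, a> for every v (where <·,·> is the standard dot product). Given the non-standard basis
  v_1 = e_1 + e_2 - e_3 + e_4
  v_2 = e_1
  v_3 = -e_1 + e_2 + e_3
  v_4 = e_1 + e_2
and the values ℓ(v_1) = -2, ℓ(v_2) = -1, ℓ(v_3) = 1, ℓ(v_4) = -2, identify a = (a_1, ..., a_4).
a = (-1, -1, 1, 1)

Write a = (a_1, ..., a_4) in the standard basis. For each basis vector v_i, ℓ(v_i) = <v_i, a> is a linear equation in the a_j's. Collect the n equations into a matrix system V a = ℓ, where row i of V is v_i (expressed in the standard basis). Since V is invertible (lower-triangular with 1s on the diagonal, up to permutation), solve by back-substitution:
  V =
[[1, 1, -1, 1],
 [1, 0, 0, 0],
 [-1, 1, 1, 0],
 [1, 1, 0, 0]]
  V a = (-2, -1, 1, -2)
Solving gives a = (-1, -1, 1, 1).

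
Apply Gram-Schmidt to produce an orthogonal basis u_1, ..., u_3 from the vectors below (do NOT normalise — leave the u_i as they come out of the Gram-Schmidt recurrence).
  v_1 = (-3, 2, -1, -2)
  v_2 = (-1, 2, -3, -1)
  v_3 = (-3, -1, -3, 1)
Orthogonal basis:
  u_1 = (-3, 2, -1, -2)
  u_2 = (1, 2/3, -7/3, 1/3)
  u_3 = (-46/21, -47/21, -4/3, 12/7)

Apply the Gram-Schmidt recurrence
  u_1 = v_1
  u_i = v_i − Σ_{j<i} ((v_i · u_j) / (u_j · u_j)) · u_j.

Step by step this gives:
  u_1 = (-3, 2, -1, -2)
  u_2 = (1, 2/3, -7/3, 1/3)
  u_3 = (-46/21, -47/21, -4/3, 12/7)

Orthogonality check:
  u_2 · u_1 = 0 (should be 0)
  u_3 · u_1 = 0 (should be 0)
  u_3 · u_2 = 0 (should be 0)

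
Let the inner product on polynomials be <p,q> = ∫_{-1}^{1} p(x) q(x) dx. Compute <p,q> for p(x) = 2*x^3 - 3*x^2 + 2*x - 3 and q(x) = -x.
<p,q> = -32/15

Expand the product: p(x)·q(x) = -2*x^4 + 3*x^3 - 2*x^2 + 3*x.
∫_{-1}^{1} of each monomial x^k gives [2/(k+1) if k even, 0 if k odd]. Integrating term-by-term (or equivalently evaluating the antiderivative F(x) = -2*x^5/5 + 3*x^4/4 - 2*x^3/3 + 3*x^2/2 at the endpoints):
  F(1) − F(−1) = 71/60 − (199/60) = -32/15.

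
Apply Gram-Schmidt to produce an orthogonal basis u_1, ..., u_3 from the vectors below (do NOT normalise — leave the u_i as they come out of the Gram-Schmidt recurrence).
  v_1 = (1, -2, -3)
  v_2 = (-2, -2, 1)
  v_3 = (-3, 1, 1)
Orthogonal basis:
  u_1 = (1, -2, -3)
  u_2 = (-27/14, -15/7, 11/14)
  u_3 = (-184/125, 23/25, -138/125)

Apply the Gram-Schmidt recurrence
  u_1 = v_1
  u_i = v_i − Σ_{j<i} ((v_i · u_j) / (u_j · u_j)) · u_j.

Step by step this gives:
  u_1 = (1, -2, -3)
  u_2 = (-27/14, -15/7, 11/14)
  u_3 = (-184/125, 23/25, -138/125)

Orthogonality check:
  u_2 · u_1 = 0 (should be 0)
  u_3 · u_1 = 0 (should be 0)
  u_3 · u_2 = 0 (should be 0)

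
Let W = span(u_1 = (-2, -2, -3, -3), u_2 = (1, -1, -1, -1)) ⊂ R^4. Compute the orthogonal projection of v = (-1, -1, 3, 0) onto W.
proj_W(v) = (-11/17, 13/17, 27/34, 27/34)

Set up U = [u_1 | ... | u_2] ∈ R^(4×2). The projector onto W = col(U) is P = U (U^T U)^(-1) U^T.
Compute U^T U =
  [26, 6]
  [6, 4],
and U^T v = (-5, -3).
Solve U^T U · c = U^T v for the coefficients: c = (-1/34, -12/17). The projection is proj_W(v) = U c.
Check: (v - proj_W(v)) · u_1 = 0  (should be 0).
Check: (v - proj_W(v)) · u_2 = 0  (should be 0).
Result: proj_W(v) = (-11/17, 13/17, 27/34, 27/34).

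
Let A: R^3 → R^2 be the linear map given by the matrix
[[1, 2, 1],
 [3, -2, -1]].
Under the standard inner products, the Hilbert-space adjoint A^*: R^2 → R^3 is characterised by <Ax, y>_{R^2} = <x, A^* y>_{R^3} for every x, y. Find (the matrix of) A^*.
A^* = A^T =
[[1, 3],
 [2, -2],
 [1, -1]]

For real matrices with standard dot products, the defining identity <Ax, y> = <x, A^* y> gives (Ax)^T y = x^T (A^*) y, i.e. x^T A^T y = x^T (A^*) y. Since this holds for all x, y, we must have A^* = A^T. Therefore
A^* =
[[1, 3],
 [2, -2],
 [1, -1]].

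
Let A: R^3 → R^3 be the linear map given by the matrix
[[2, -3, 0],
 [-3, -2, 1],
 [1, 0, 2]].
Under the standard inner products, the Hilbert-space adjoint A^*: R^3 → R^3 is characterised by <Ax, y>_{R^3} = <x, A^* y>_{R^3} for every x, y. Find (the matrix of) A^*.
A^* = A^T =
[[2, -3, 1],
 [-3, -2, 0],
 [0, 1, 2]]

For real matrices with standard dot products, the defining identity <Ax, y> = <x, A^* y> gives (Ax)^T y = x^T (A^*) y, i.e. x^T A^T y = x^T (A^*) y. Since this holds for all x, y, we must have A^* = A^T. Therefore
A^* =
[[2, -3, 1],
 [-3, -2, 0],
 [0, 1, 2]].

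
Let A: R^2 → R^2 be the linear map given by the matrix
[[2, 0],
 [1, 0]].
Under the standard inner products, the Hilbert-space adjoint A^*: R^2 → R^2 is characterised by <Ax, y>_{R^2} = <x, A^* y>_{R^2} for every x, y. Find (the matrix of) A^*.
A^* = A^T =
[[2, 1],
 [0, 0]]

For real matrices with standard dot products, the defining identity <Ax, y> = <x, A^* y> gives (Ax)^T y = x^T (A^*) y, i.e. x^T A^T y = x^T (A^*) y. Since this holds for all x, y, we must have A^* = A^T. Therefore
A^* =
[[2, 1],
 [0, 0]].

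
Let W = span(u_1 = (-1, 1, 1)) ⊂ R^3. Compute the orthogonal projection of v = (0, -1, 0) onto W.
proj_W(v) = (1/3, -1/3, -1/3)

Set up U = [u_1 | ... | u_1] ∈ R^(3×1). The projector onto W = col(U) is P = U (U^T U)^(-1) U^T.
Compute U^T U =
  [3],
and U^T v = (-1).
Solve U^T U · c = U^T v for the coefficients: c = (-1/3). The projection is proj_W(v) = U c.
Check: (v - proj_W(v)) · u_1 = 0  (should be 0).
Result: proj_W(v) = (1/3, -1/3, -1/3).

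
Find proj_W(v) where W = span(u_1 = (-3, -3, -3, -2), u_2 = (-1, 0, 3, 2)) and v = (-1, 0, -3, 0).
proj_W(v) = (-68/167, -132/167, -324/167, -216/167)

Set up U = [u_1 | ... | u_2] ∈ R^(4×2). The projector onto W = col(U) is P = U (U^T U)^(-1) U^T.
Compute U^T U =
  [31, -10]
  [-10, 14],
and U^T v = (12, -8).
Solve U^T U · c = U^T v for the coefficients: c = (44/167, -64/167). The projection is proj_W(v) = U c.
Check: (v - proj_W(v)) · u_1 = 0  (should be 0).
Check: (v - proj_W(v)) · u_2 = 0  (should be 0).
Result: proj_W(v) = (-68/167, -132/167, -324/167, -216/167).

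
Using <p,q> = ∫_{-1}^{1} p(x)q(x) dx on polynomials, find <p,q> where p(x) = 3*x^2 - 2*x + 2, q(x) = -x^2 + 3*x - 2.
<p,q> = -278/15

Expand the product: p(x)·q(x) = -3*x^4 + 11*x^3 - 14*x^2 + 10*x - 4.
∫_{-1}^{1} of each monomial x^k gives [2/(k+1) if k even, 0 if k odd]. Integrating term-by-term (or equivalently evaluating the antiderivative F(x) = -3*x^5/5 + 11*x^4/4 - 14*x^3/3 + 5*x^2 - 4*x at the endpoints):
  F(1) − F(−1) = -91/60 − (1021/60) = -278/15.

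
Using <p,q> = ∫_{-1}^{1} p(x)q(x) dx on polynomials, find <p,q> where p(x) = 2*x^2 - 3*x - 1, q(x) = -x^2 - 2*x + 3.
<p,q> = 28/15

Expand the product: p(x)·q(x) = -2*x^4 - x^3 + 13*x^2 - 7*x - 3.
∫_{-1}^{1} of each monomial x^k gives [2/(k+1) if k even, 0 if k odd]. Integrating term-by-term (or equivalently evaluating the antiderivative F(x) = -2*x^5/5 - x^4/4 + 13*x^3/3 - 7*x^2/2 - 3*x at the endpoints):
  F(1) − F(−1) = -169/60 − (-281/60) = 28/15.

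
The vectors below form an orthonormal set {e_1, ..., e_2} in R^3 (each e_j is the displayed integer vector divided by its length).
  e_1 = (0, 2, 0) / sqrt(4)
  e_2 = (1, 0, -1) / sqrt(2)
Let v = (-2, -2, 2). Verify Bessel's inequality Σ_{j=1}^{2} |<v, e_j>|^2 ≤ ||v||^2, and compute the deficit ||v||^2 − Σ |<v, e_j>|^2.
Σ |<v, e_j>|^2 = 12; ||v||^2 = 12; deficit = 0

Write each e_j = u_j / sqrt(<u_j, u_j>) where u_j is the displayed integer vector. Then <v, e_j> = <v, u_j> / sqrt(<u_j, u_j>), so |<v, e_j>|^2 = <v, u_j>^2 / <u_j, u_j>.
Coefficients: <v, e_1> = -4/sqrt(4), <v, e_2> = -4/sqrt(2).
Square and sum: Σ |<v, e_j>|^2 = 12.
Compute ||v||^2 = v·v = 12.
Deficit = 12 − 12 = 0 ≥ 0, confirming Bessel's inequality. (The deficit equals ||v − Σ <v,e_j> e_j||^2, the squared distance from v to span{e_j}.)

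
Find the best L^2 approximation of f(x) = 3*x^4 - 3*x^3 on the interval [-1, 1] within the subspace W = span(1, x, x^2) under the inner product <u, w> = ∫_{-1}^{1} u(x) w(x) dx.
g(x) = 18*x^2/7 - 9*x/5 - 9/35

The best approximation g ∈ W is the orthogonal projection of f onto W. Writing g = a_0 + a_1 x + a_2 x^2, the coefficients solve the normal equations G · a = b where
  G_{ij} = <φ_i, φ_j> and b_i = <f, φ_i>, with φ_0 = 1, φ_1 = x, φ_2 = x^2.
G =
  [2, 0, 2/3]
  [0, 2/3, 0]
  [2/3, 0, 2/5],
b = (6/5, -6/5, 6/7).
Solving gives a_0 = -9/35, a_1 = -9/5, a_2 = 18/7, so
  g(x) = 18*x^2/7 - 9*x/5 - 9/35.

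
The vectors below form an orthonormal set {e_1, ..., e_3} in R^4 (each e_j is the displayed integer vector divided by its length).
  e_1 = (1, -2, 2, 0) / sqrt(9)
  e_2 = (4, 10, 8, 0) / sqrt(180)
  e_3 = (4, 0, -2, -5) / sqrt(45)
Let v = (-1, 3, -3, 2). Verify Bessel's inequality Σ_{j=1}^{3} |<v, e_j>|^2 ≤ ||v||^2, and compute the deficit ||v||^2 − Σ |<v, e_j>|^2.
Σ |<v, e_j>|^2 = 182/9; ||v||^2 = 23; deficit = 25/9

Write each e_j = u_j / sqrt(<u_j, u_j>) where u_j is the displayed integer vector. Then <v, e_j> = <v, u_j> / sqrt(<u_j, u_j>), so |<v, e_j>|^2 = <v, u_j>^2 / <u_j, u_j>.
Coefficients: <v, e_1> = -13/sqrt(9), <v, e_2> = 2/sqrt(180), <v, e_3> = -8/sqrt(45).
Square and sum: Σ |<v, e_j>|^2 = 182/9.
Compute ||v||^2 = v·v = 23.
Deficit = 23 − 182/9 = 25/9 ≥ 0, confirming Bessel's inequality. (The deficit equals ||v − Σ <v,e_j> e_j||^2, the squared distance from v to span{e_j}.)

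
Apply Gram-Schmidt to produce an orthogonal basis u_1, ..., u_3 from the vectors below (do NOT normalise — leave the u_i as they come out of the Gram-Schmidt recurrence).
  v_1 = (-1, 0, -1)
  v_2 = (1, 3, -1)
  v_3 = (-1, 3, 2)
Orthogonal basis:
  u_1 = (-1, 0, -1)
  u_2 = (1, 3, -1)
  u_3 = (-45/22, 15/11, 45/22)

Apply the Gram-Schmidt recurrence
  u_1 = v_1
  u_i = v_i − Σ_{j<i} ((v_i · u_j) / (u_j · u_j)) · u_j.

Step by step this gives:
  u_1 = (-1, 0, -1)
  u_2 = (1, 3, -1)
  u_3 = (-45/22, 15/11, 45/22)

Orthogonality check:
  u_2 · u_1 = 0 (should be 0)
  u_3 · u_1 = 0 (should be 0)
  u_3 · u_2 = 0 (should be 0)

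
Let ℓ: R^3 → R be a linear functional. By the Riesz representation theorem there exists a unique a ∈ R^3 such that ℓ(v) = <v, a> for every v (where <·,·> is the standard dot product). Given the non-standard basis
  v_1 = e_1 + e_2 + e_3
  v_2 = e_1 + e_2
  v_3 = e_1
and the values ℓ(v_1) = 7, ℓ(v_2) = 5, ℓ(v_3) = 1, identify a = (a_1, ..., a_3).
a = (1, 4, 2)

Write a = (a_1, ..., a_3) in the standard basis. For each basis vector v_i, ℓ(v_i) = <v_i, a> is a linear equation in the a_j's. Collect the n equations into a matrix system V a = ℓ, where row i of V is v_i (expressed in the standard basis). Since V is invertible (lower-triangular with 1s on the diagonal, up to permutation), solve by back-substitution:
  V =
[[1, 1, 1],
 [1, 1, 0],
 [1, 0, 0]]
  V a = (7, 5, 1)
Solving gives a = (1, 4, 2).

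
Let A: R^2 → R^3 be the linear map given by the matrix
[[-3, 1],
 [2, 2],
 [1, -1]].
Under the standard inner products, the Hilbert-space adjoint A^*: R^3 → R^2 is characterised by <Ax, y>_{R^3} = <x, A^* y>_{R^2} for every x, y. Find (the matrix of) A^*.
A^* = A^T =
[[-3, 2, 1],
 [1, 2, -1]]

For real matrices with standard dot products, the defining identity <Ax, y> = <x, A^* y> gives (Ax)^T y = x^T (A^*) y, i.e. x^T A^T y = x^T (A^*) y. Since this holds for all x, y, we must have A^* = A^T. Therefore
A^* =
[[-3, 2, 1],
 [1, 2, -1]].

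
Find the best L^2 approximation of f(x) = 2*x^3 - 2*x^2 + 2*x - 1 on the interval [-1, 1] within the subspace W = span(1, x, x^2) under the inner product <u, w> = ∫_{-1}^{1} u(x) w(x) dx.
g(x) = -2*x^2 + 16*x/5 - 1

The best approximation g ∈ W is the orthogonal projection of f onto W. Writing g = a_0 + a_1 x + a_2 x^2, the coefficients solve the normal equations G · a = b where
  G_{ij} = <φ_i, φ_j> and b_i = <f, φ_i>, with φ_0 = 1, φ_1 = x, φ_2 = x^2.
G =
  [2, 0, 2/3]
  [0, 2/3, 0]
  [2/3, 0, 2/5],
b = (-10/3, 32/15, -22/15).
Solving gives a_0 = -1, a_1 = 16/5, a_2 = -2, so
  g(x) = -2*x^2 + 16*x/5 - 1.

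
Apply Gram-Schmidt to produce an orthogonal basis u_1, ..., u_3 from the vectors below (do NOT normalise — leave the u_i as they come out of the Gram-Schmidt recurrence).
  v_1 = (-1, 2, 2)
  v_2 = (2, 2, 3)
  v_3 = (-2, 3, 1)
Orthogonal basis:
  u_1 = (-1, 2, 2)
  u_2 = (26/9, 2/9, 11/9)
  u_3 = (22/89, 77/89, -66/89)

Apply the Gram-Schmidt recurrence
  u_1 = v_1
  u_i = v_i − Σ_{j<i} ((v_i · u_j) / (u_j · u_j)) · u_j.

Step by step this gives:
  u_1 = (-1, 2, 2)
  u_2 = (26/9, 2/9, 11/9)
  u_3 = (22/89, 77/89, -66/89)

Orthogonality check:
  u_2 · u_1 = 0 (should be 0)
  u_3 · u_1 = 0 (should be 0)
  u_3 · u_2 = 0 (should be 0)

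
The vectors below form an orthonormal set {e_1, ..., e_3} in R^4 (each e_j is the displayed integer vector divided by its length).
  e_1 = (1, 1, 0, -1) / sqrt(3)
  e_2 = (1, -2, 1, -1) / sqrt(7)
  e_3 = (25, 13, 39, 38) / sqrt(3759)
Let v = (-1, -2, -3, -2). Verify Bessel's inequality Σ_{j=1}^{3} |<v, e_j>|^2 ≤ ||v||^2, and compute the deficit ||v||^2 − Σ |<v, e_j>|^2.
Σ |<v, e_j>|^2 = 2997/179; ||v||^2 = 18; deficit = 225/179

Write each e_j = u_j / sqrt(<u_j, u_j>) where u_j is the displayed integer vector. Then <v, e_j> = <v, u_j> / sqrt(<u_j, u_j>), so |<v, e_j>|^2 = <v, u_j>^2 / <u_j, u_j>.
Coefficients: <v, e_1> = -1/sqrt(3), <v, e_2> = 2/sqrt(7), <v, e_3> = -244/sqrt(3759).
Square and sum: Σ |<v, e_j>|^2 = 2997/179.
Compute ||v||^2 = v·v = 18.
Deficit = 18 − 2997/179 = 225/179 ≥ 0, confirming Bessel's inequality. (The deficit equals ||v − Σ <v,e_j> e_j||^2, the squared distance from v to span{e_j}.)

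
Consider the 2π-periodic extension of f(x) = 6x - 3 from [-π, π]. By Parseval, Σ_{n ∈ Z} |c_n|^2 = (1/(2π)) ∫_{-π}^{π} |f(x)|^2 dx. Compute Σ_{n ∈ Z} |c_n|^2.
Σ |c_n|^2 = 12π^2 + 9

Expand and integrate term by term over [-π, π]:
  ∫ (6x)^2 dx = 36·(2π^3/3); ∫ 2·6·(-3)·x dx = 0 (odd integrand); ∫ (-3)^2 dx = 9·2π.
So (1/(2π)) ∫_{-π}^{π} (6x - 3)^2 dx = 36π^2/3 + 9 = 12π^2 + 9.
Parseval ⇒ Σ |c_n|^2 = 12π^2 + 9.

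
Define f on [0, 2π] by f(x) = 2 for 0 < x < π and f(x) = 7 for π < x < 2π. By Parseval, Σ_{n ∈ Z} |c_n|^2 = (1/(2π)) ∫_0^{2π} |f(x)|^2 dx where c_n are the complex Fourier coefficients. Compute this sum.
Σ |c_n|^2 = 53/2

Parseval equates the L^2 energy of f (normalised by 1/(2π)) with the ℓ^2 sum of its Fourier coefficients: (1/(2π)) ∫_0^{2π} |f|^2 = Σ |c_n|^2.
Compute the left side: (1/(2π)) [∫_0^π 2^2 dx + ∫_π^{2π} 7^2 dx] = (1/(2π)) · (4π + 49π) = (4 + 49)/2 = 53/2.
So Σ_{n ∈ Z} |c_n|^2 = 53/2.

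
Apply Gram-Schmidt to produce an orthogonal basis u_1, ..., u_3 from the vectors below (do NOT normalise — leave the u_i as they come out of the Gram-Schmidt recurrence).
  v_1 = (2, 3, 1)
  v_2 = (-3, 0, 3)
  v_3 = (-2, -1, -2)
Orthogonal basis:
  u_1 = (2, 3, 1)
  u_2 = (-18/7, 9/14, 45/14)
  u_3 = (-1, 1, -1)

Apply the Gram-Schmidt recurrence
  u_1 = v_1
  u_i = v_i − Σ_{j<i} ((v_i · u_j) / (u_j · u_j)) · u_j.

Step by step this gives:
  u_1 = (2, 3, 1)
  u_2 = (-18/7, 9/14, 45/14)
  u_3 = (-1, 1, -1)

Orthogonality check:
  u_2 · u_1 = 0 (should be 0)
  u_3 · u_1 = 0 (should be 0)
  u_3 · u_2 = 0 (should be 0)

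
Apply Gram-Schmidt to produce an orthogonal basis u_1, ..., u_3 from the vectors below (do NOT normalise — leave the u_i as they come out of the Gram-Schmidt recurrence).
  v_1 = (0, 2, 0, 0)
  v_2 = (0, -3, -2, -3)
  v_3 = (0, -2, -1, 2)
Orthogonal basis:
  u_1 = (0, 2, 0, 0)
  u_2 = (0, 0, -2, -3)
  u_3 = (0, 0, -21/13, 14/13)

Apply the Gram-Schmidt recurrence
  u_1 = v_1
  u_i = v_i − Σ_{j<i} ((v_i · u_j) / (u_j · u_j)) · u_j.

Step by step this gives:
  u_1 = (0, 2, 0, 0)
  u_2 = (0, 0, -2, -3)
  u_3 = (0, 0, -21/13, 14/13)

Orthogonality check:
  u_2 · u_1 = 0 (should be 0)
  u_3 · u_1 = 0 (should be 0)
  u_3 · u_2 = 0 (should be 0)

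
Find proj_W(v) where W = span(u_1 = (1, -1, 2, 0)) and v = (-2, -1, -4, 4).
proj_W(v) = (-3/2, 3/2, -3, 0)

Set up U = [u_1 | ... | u_1] ∈ R^(4×1). The projector onto W = col(U) is P = U (U^T U)^(-1) U^T.
Compute U^T U =
  [6],
and U^T v = (-9).
Solve U^T U · c = U^T v for the coefficients: c = (-3/2). The projection is proj_W(v) = U c.
Check: (v - proj_W(v)) · u_1 = 0  (should be 0).
Result: proj_W(v) = (-3/2, 3/2, -3, 0).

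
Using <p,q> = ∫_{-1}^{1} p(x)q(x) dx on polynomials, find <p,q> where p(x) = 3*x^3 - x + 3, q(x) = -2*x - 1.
<p,q> = -106/15

Expand the product: p(x)·q(x) = -6*x^4 - 3*x^3 + 2*x^2 - 5*x - 3.
∫_{-1}^{1} of each monomial x^k gives [2/(k+1) if k even, 0 if k odd]. Integrating term-by-term (or equivalently evaluating the antiderivative F(x) = -6*x^5/5 - 3*x^4/4 + 2*x^3/3 - 5*x^2/2 - 3*x at the endpoints):
  F(1) − F(−1) = -407/60 − (17/60) = -106/15.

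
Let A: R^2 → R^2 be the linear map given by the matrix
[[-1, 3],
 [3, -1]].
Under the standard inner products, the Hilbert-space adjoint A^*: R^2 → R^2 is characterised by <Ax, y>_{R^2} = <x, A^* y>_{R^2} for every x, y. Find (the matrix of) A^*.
A^* = A^T =
[[-1, 3],
 [3, -1]]

For real matrices with standard dot products, the defining identity <Ax, y> = <x, A^* y> gives (Ax)^T y = x^T (A^*) y, i.e. x^T A^T y = x^T (A^*) y. Since this holds for all x, y, we must have A^* = A^T. Therefore
A^* =
[[-1, 3],
 [3, -1]].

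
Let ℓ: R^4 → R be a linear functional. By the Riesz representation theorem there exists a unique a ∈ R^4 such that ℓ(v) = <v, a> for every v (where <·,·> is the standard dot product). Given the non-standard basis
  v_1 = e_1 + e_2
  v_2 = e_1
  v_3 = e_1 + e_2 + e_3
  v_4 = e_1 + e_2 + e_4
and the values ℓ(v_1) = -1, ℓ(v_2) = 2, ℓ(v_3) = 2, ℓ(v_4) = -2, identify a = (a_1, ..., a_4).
a = (2, -3, 3, -1)

Write a = (a_1, ..., a_4) in the standard basis. For each basis vector v_i, ℓ(v_i) = <v_i, a> is a linear equation in the a_j's. Collect the n equations into a matrix system V a = ℓ, where row i of V is v_i (expressed in the standard basis). Since V is invertible (lower-triangular with 1s on the diagonal, up to permutation), solve by back-substitution:
  V =
[[1, 1, 0, 0],
 [1, 0, 0, 0],
 [1, 1, 1, 0],
 [1, 1, 0, 1]]
  V a = (-1, 2, 2, -2)
Solving gives a = (2, -3, 3, -1).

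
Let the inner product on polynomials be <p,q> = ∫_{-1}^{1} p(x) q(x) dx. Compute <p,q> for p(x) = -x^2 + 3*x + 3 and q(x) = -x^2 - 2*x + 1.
<p,q> = -4/15

Expand the product: p(x)·q(x) = x^4 - x^3 - 10*x^2 - 3*x + 3.
∫_{-1}^{1} of each monomial x^k gives [2/(k+1) if k even, 0 if k odd]. Integrating term-by-term (or equivalently evaluating the antiderivative F(x) = x^5/5 - x^4/4 - 10*x^3/3 - 3*x^2/2 + 3*x at the endpoints):
  F(1) − F(−1) = -113/60 − (-97/60) = -4/15.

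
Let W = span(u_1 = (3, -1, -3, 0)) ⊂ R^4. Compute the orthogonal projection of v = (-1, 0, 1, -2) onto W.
proj_W(v) = (-18/19, 6/19, 18/19, 0)

Set up U = [u_1 | ... | u_1] ∈ R^(4×1). The projector onto W = col(U) is P = U (U^T U)^(-1) U^T.
Compute U^T U =
  [19],
and U^T v = (-6).
Solve U^T U · c = U^T v for the coefficients: c = (-6/19). The projection is proj_W(v) = U c.
Check: (v - proj_W(v)) · u_1 = 0  (should be 0).
Result: proj_W(v) = (-18/19, 6/19, 18/19, 0).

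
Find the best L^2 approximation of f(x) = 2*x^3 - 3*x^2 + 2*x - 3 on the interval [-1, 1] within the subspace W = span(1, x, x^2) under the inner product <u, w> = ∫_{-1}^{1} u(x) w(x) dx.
g(x) = -3*x^2 + 16*x/5 - 3

The best approximation g ∈ W is the orthogonal projection of f onto W. Writing g = a_0 + a_1 x + a_2 x^2, the coefficients solve the normal equations G · a = b where
  G_{ij} = <φ_i, φ_j> and b_i = <f, φ_i>, with φ_0 = 1, φ_1 = x, φ_2 = x^2.
G =
  [2, 0, 2/3]
  [0, 2/3, 0]
  [2/3, 0, 2/5],
b = (-8, 32/15, -16/5).
Solving gives a_0 = -3, a_1 = 16/5, a_2 = -3, so
  g(x) = -3*x^2 + 16*x/5 - 3.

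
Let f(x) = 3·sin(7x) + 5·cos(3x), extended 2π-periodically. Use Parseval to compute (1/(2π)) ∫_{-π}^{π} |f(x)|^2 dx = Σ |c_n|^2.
Σ |c_n|^2 = 17

Expand |f|^2 and use orthogonality of {sin(nx), cos(mx)} on [-π, π]:
  ∫_{-π}^{π} sin(nx)^2 dx = π, ∫ cos(mx)^2 dx = π, and cross terms integrate to 0.
So ∫_{-π}^{π} f(x)^2 dx = 3^2 · π + 5^2 · π = (9 + 25)π.
Divide by 2π: (9 + 25)/2 = 17.
By Parseval, this equals Σ |c_n|^2.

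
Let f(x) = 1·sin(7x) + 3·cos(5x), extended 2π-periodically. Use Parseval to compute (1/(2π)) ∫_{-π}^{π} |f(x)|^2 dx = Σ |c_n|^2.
Σ |c_n|^2 = 5

Expand |f|^2 and use orthogonality of {sin(nx), cos(mx)} on [-π, π]:
  ∫_{-π}^{π} sin(nx)^2 dx = π, ∫ cos(mx)^2 dx = π, and cross terms integrate to 0.
So ∫_{-π}^{π} f(x)^2 dx = 1^2 · π + 3^2 · π = (1 + 9)π.
Divide by 2π: (1 + 9)/2 = 5.
By Parseval, this equals Σ |c_n|^2.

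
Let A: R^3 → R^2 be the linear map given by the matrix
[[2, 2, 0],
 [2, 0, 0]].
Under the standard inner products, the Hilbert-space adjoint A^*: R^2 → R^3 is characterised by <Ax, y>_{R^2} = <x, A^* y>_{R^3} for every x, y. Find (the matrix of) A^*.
A^* = A^T =
[[2, 2],
 [2, 0],
 [0, 0]]

For real matrices with standard dot products, the defining identity <Ax, y> = <x, A^* y> gives (Ax)^T y = x^T (A^*) y, i.e. x^T A^T y = x^T (A^*) y. Since this holds for all x, y, we must have A^* = A^T. Therefore
A^* =
[[2, 2],
 [2, 0],
 [0, 0]].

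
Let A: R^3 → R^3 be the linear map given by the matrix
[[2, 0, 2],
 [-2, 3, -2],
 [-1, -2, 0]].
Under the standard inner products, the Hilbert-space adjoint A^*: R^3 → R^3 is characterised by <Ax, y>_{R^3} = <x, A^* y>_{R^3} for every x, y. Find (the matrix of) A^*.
A^* = A^T =
[[2, -2, -1],
 [0, 3, -2],
 [2, -2, 0]]

For real matrices with standard dot products, the defining identity <Ax, y> = <x, A^* y> gives (Ax)^T y = x^T (A^*) y, i.e. x^T A^T y = x^T (A^*) y. Since this holds for all x, y, we must have A^* = A^T. Therefore
A^* =
[[2, -2, -1],
 [0, 3, -2],
 [2, -2, 0]].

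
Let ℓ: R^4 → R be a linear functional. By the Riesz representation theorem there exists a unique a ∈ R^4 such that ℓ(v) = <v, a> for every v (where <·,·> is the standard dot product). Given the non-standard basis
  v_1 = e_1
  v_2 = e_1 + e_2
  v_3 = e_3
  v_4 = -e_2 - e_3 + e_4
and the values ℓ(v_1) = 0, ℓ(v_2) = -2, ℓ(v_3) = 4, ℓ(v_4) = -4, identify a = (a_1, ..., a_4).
a = (0, -2, 4, -2)

Write a = (a_1, ..., a_4) in the standard basis. For each basis vector v_i, ℓ(v_i) = <v_i, a> is a linear equation in the a_j's. Collect the n equations into a matrix system V a = ℓ, where row i of V is v_i (expressed in the standard basis). Since V is invertible (lower-triangular with 1s on the diagonal, up to permutation), solve by back-substitution:
  V =
[[1, 0, 0, 0],
 [1, 1, 0, 0],
 [0, 0, 1, 0],
 [0, -1, -1, 1]]
  V a = (0, -2, 4, -4)
Solving gives a = (0, -2, 4, -2).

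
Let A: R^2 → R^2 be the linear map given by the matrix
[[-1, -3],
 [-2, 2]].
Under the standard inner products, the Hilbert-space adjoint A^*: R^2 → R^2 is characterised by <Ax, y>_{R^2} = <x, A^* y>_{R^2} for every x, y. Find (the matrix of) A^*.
A^* = A^T =
[[-1, -2],
 [-3, 2]]

For real matrices with standard dot products, the defining identity <Ax, y> = <x, A^* y> gives (Ax)^T y = x^T (A^*) y, i.e. x^T A^T y = x^T (A^*) y. Since this holds for all x, y, we must have A^* = A^T. Therefore
A^* =
[[-1, -2],
 [-3, 2]].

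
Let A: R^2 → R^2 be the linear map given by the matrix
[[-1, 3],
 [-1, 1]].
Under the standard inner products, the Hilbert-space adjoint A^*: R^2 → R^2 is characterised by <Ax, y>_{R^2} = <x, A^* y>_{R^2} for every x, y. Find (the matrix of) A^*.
A^* = A^T =
[[-1, -1],
 [3, 1]]

For real matrices with standard dot products, the defining identity <Ax, y> = <x, A^* y> gives (Ax)^T y = x^T (A^*) y, i.e. x^T A^T y = x^T (A^*) y. Since this holds for all x, y, we must have A^* = A^T. Therefore
A^* =
[[-1, -1],
 [3, 1]].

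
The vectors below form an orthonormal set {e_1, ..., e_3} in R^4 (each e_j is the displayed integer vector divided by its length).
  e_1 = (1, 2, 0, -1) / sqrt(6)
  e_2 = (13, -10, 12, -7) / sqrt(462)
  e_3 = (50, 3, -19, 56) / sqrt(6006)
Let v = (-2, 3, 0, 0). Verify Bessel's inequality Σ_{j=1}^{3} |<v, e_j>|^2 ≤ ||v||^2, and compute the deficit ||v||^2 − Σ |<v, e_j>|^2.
Σ |<v, e_j>|^2 = 65/6; ||v||^2 = 13; deficit = 13/6

Write each e_j = u_j / sqrt(<u_j, u_j>) where u_j is the displayed integer vector. Then <v, e_j> = <v, u_j> / sqrt(<u_j, u_j>), so |<v, e_j>|^2 = <v, u_j>^2 / <u_j, u_j>.
Coefficients: <v, e_1> = 4/sqrt(6), <v, e_2> = -56/sqrt(462), <v, e_3> = -91/sqrt(6006).
Square and sum: Σ |<v, e_j>|^2 = 65/6.
Compute ||v||^2 = v·v = 13.
Deficit = 13 − 65/6 = 13/6 ≥ 0, confirming Bessel's inequality. (The deficit equals ||v − Σ <v,e_j> e_j||^2, the squared distance from v to span{e_j}.)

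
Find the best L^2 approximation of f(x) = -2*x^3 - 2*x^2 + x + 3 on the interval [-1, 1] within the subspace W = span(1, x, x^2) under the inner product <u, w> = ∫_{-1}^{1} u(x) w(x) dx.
g(x) = -2*x^2 - x/5 + 3

The best approximation g ∈ W is the orthogonal projection of f onto W. Writing g = a_0 + a_1 x + a_2 x^2, the coefficients solve the normal equations G · a = b where
  G_{ij} = <φ_i, φ_j> and b_i = <f, φ_i>, with φ_0 = 1, φ_1 = x, φ_2 = x^2.
G =
  [2, 0, 2/3]
  [0, 2/3, 0]
  [2/3, 0, 2/5],
b = (14/3, -2/15, 6/5).
Solving gives a_0 = 3, a_1 = -1/5, a_2 = -2, so
  g(x) = -2*x^2 - x/5 + 3.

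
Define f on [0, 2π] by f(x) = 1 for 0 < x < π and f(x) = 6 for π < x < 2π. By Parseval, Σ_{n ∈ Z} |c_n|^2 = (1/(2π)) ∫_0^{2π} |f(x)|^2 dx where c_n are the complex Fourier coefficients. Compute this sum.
Σ |c_n|^2 = 37/2

Parseval equates the L^2 energy of f (normalised by 1/(2π)) with the ℓ^2 sum of its Fourier coefficients: (1/(2π)) ∫_0^{2π} |f|^2 = Σ |c_n|^2.
Compute the left side: (1/(2π)) [∫_0^π 1^2 dx + ∫_π^{2π} 6^2 dx] = (1/(2π)) · (1π + 36π) = (1 + 36)/2 = 37/2.
So Σ_{n ∈ Z} |c_n|^2 = 37/2.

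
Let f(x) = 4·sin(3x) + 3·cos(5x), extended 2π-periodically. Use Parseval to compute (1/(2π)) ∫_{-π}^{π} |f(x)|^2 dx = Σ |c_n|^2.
Σ |c_n|^2 = 25/2

Expand |f|^2 and use orthogonality of {sin(nx), cos(mx)} on [-π, π]:
  ∫_{-π}^{π} sin(nx)^2 dx = π, ∫ cos(mx)^2 dx = π, and cross terms integrate to 0.
So ∫_{-π}^{π} f(x)^2 dx = 4^2 · π + 3^2 · π = (16 + 9)π.
Divide by 2π: (16 + 9)/2 = 25/2.
By Parseval, this equals Σ |c_n|^2.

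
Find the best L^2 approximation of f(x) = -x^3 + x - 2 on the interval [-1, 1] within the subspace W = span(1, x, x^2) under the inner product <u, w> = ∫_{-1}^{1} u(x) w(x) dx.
g(x) = 2*x/5 - 2

The best approximation g ∈ W is the orthogonal projection of f onto W. Writing g = a_0 + a_1 x + a_2 x^2, the coefficients solve the normal equations G · a = b where
  G_{ij} = <φ_i, φ_j> and b_i = <f, φ_i>, with φ_0 = 1, φ_1 = x, φ_2 = x^2.
G =
  [2, 0, 2/3]
  [0, 2/3, 0]
  [2/3, 0, 2/5],
b = (-4, 4/15, -4/3).
Solving gives a_0 = -2, a_1 = 2/5, a_2 = 0, so
  g(x) = 2*x/5 - 2.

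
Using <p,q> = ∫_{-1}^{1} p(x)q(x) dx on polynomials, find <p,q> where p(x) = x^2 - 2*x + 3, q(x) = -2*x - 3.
<p,q> = -52/3

Expand the product: p(x)·q(x) = -2*x^3 + x^2 - 9.
∫_{-1}^{1} of each monomial x^k gives [2/(k+1) if k even, 0 if k odd]. Integrating term-by-term (or equivalently evaluating the antiderivative F(x) = -x^4/2 + x^3/3 - 9*x at the endpoints):
  F(1) − F(−1) = -55/6 − (49/6) = -52/3.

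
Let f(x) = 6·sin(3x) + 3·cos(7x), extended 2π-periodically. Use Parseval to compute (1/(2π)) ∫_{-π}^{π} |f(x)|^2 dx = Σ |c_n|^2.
Σ |c_n|^2 = 45/2

Expand |f|^2 and use orthogonality of {sin(nx), cos(mx)} on [-π, π]:
  ∫_{-π}^{π} sin(nx)^2 dx = π, ∫ cos(mx)^2 dx = π, and cross terms integrate to 0.
So ∫_{-π}^{π} f(x)^2 dx = 6^2 · π + 3^2 · π = (36 + 9)π.
Divide by 2π: (36 + 9)/2 = 45/2.
By Parseval, this equals Σ |c_n|^2.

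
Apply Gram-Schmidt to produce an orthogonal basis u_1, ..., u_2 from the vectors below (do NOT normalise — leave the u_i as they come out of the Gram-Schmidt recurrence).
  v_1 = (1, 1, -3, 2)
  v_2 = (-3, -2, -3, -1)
Orthogonal basis:
  u_1 = (1, 1, -3, 2)
  u_2 = (-47/15, -32/15, -13/5, -19/15)

Apply the Gram-Schmidt recurrence
  u_1 = v_1
  u_i = v_i − Σ_{j<i} ((v_i · u_j) / (u_j · u_j)) · u_j.

Step by step this gives:
  u_1 = (1, 1, -3, 2)
  u_2 = (-47/15, -32/15, -13/5, -19/15)

Orthogonality check:
  u_2 · u_1 = 0 (should be 0)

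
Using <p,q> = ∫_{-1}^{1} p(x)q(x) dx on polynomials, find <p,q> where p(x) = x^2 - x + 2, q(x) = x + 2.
<p,q> = 26/3

Expand the product: p(x)·q(x) = x^3 + x^2 + 4.
∫_{-1}^{1} of each monomial x^k gives [2/(k+1) if k even, 0 if k odd]. Integrating term-by-term (or equivalently evaluating the antiderivative F(x) = x^4/4 + x^3/3 + 4*x at the endpoints):
  F(1) − F(−1) = 55/12 − (-49/12) = 26/3.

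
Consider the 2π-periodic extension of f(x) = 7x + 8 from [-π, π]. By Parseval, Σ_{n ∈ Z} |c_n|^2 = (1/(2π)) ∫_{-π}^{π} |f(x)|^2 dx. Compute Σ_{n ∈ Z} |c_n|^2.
Σ |c_n|^2 = 49π^2/3 + 64

Expand and integrate term by term over [-π, π]:
  ∫ (7x)^2 dx = 49·(2π^3/3); ∫ 2·7·(8)·x dx = 0 (odd integrand); ∫ 8^2 dx = 64·2π.
So (1/(2π)) ∫_{-π}^{π} (7x + 8)^2 dx = 49π^2/3 + 64 = 49π^2/3 + 64.
Parseval ⇒ Σ |c_n|^2 = 49π^2/3 + 64.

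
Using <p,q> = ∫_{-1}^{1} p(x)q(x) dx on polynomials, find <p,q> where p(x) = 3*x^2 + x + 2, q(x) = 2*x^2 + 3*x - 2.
<p,q> = -74/15

Expand the product: p(x)·q(x) = 6*x^4 + 11*x^3 + x^2 + 4*x - 4.
∫_{-1}^{1} of each monomial x^k gives [2/(k+1) if k even, 0 if k odd]. Integrating term-by-term (or equivalently evaluating the antiderivative F(x) = 6*x^5/5 + 11*x^4/4 + x^3/3 + 2*x^2 - 4*x at the endpoints):
  F(1) − F(−1) = 137/60 − (433/60) = -74/15.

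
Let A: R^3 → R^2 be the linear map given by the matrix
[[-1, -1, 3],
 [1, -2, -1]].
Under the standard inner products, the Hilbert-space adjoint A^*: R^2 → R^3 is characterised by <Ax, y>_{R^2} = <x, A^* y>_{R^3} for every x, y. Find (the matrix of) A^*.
A^* = A^T =
[[-1, 1],
 [-1, -2],
 [3, -1]]

For real matrices with standard dot products, the defining identity <Ax, y> = <x, A^* y> gives (Ax)^T y = x^T (A^*) y, i.e. x^T A^T y = x^T (A^*) y. Since this holds for all x, y, we must have A^* = A^T. Therefore
A^* =
[[-1, 1],
 [-1, -2],
 [3, -1]].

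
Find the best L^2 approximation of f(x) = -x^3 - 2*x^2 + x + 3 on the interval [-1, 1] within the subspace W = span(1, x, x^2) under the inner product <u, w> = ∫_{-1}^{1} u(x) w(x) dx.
g(x) = -2*x^2 + 2*x/5 + 3

The best approximation g ∈ W is the orthogonal projection of f onto W. Writing g = a_0 + a_1 x + a_2 x^2, the coefficients solve the normal equations G · a = b where
  G_{ij} = <φ_i, φ_j> and b_i = <f, φ_i>, with φ_0 = 1, φ_1 = x, φ_2 = x^2.
G =
  [2, 0, 2/3]
  [0, 2/3, 0]
  [2/3, 0, 2/5],
b = (14/3, 4/15, 6/5).
Solving gives a_0 = 3, a_1 = 2/5, a_2 = -2, so
  g(x) = -2*x^2 + 2*x/5 + 3.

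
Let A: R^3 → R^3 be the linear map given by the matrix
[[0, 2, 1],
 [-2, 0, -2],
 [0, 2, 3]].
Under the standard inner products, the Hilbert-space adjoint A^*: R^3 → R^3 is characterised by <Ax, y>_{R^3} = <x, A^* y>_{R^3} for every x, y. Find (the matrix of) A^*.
A^* = A^T =
[[0, -2, 0],
 [2, 0, 2],
 [1, -2, 3]]

For real matrices with standard dot products, the defining identity <Ax, y> = <x, A^* y> gives (Ax)^T y = x^T (A^*) y, i.e. x^T A^T y = x^T (A^*) y. Since this holds for all x, y, we must have A^* = A^T. Therefore
A^* =
[[0, -2, 0],
 [2, 0, 2],
 [1, -2, 3]].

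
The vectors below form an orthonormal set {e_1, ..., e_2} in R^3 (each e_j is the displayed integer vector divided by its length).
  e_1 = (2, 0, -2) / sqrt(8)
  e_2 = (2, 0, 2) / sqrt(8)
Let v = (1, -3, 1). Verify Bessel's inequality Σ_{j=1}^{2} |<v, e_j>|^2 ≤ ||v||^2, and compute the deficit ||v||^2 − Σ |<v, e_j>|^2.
Σ |<v, e_j>|^2 = 2; ||v||^2 = 11; deficit = 9

Write each e_j = u_j / sqrt(<u_j, u_j>) where u_j is the displayed integer vector. Then <v, e_j> = <v, u_j> / sqrt(<u_j, u_j>), so |<v, e_j>|^2 = <v, u_j>^2 / <u_j, u_j>.
Coefficients: <v, e_1> = 0/sqrt(8), <v, e_2> = 4/sqrt(8).
Square and sum: Σ |<v, e_j>|^2 = 2.
Compute ||v||^2 = v·v = 11.
Deficit = 11 − 2 = 9 ≥ 0, confirming Bessel's inequality. (The deficit equals ||v − Σ <v,e_j> e_j||^2, the squared distance from v to span{e_j}.)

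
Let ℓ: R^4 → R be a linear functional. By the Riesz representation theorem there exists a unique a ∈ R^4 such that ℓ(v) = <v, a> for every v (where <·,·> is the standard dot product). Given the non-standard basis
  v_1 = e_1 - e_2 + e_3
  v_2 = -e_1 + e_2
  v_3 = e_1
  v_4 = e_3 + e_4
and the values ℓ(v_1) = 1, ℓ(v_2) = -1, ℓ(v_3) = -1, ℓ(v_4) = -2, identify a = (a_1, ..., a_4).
a = (-1, -2, 0, -2)

Write a = (a_1, ..., a_4) in the standard basis. For each basis vector v_i, ℓ(v_i) = <v_i, a> is a linear equation in the a_j's. Collect the n equations into a matrix system V a = ℓ, where row i of V is v_i (expressed in the standard basis). Since V is invertible (lower-triangular with 1s on the diagonal, up to permutation), solve by back-substitution:
  V =
[[1, -1, 1, 0],
 [-1, 1, 0, 0],
 [1, 0, 0, 0],
 [0, 0, 1, 1]]
  V a = (1, -1, -1, -2)
Solving gives a = (-1, -2, 0, -2).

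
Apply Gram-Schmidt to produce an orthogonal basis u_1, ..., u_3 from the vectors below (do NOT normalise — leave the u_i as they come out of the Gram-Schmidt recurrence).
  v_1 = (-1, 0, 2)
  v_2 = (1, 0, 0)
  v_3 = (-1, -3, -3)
Orthogonal basis:
  u_1 = (-1, 0, 2)
  u_2 = (4/5, 0, 2/5)
  u_3 = (0, -3, 0)

Apply the Gram-Schmidt recurrence
  u_1 = v_1
  u_i = v_i − Σ_{j<i} ((v_i · u_j) / (u_j · u_j)) · u_j.

Step by step this gives:
  u_1 = (-1, 0, 2)
  u_2 = (4/5, 0, 2/5)
  u_3 = (0, -3, 0)

Orthogonality check:
  u_2 · u_1 = 0 (should be 0)
  u_3 · u_1 = 0 (should be 0)
  u_3 · u_2 = 0 (should be 0)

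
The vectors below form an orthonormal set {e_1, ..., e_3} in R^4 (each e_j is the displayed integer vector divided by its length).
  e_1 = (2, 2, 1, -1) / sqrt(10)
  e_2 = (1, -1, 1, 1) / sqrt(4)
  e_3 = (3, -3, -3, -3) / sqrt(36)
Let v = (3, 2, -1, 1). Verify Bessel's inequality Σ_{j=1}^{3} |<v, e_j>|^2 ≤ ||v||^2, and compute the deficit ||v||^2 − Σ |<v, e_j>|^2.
Σ |<v, e_j>|^2 = 69/10; ||v||^2 = 15; deficit = 81/10

Write each e_j = u_j / sqrt(<u_j, u_j>) where u_j is the displayed integer vector. Then <v, e_j> = <v, u_j> / sqrt(<u_j, u_j>), so |<v, e_j>|^2 = <v, u_j>^2 / <u_j, u_j>.
Coefficients: <v, e_1> = 8/sqrt(10), <v, e_2> = 1/sqrt(4), <v, e_3> = 3/sqrt(36).
Square and sum: Σ |<v, e_j>|^2 = 69/10.
Compute ||v||^2 = v·v = 15.
Deficit = 15 − 69/10 = 81/10 ≥ 0, confirming Bessel's inequality. (The deficit equals ||v − Σ <v,e_j> e_j||^2, the squared distance from v to span{e_j}.)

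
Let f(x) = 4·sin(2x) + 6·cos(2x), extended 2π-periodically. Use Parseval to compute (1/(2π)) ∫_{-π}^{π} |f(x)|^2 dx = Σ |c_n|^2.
Σ |c_n|^2 = 26

Expand |f|^2 and use orthogonality of {sin(nx), cos(mx)} on [-π, π]:
  ∫_{-π}^{π} sin(nx)^2 dx = π, ∫ cos(mx)^2 dx = π, and cross terms integrate to 0.
So ∫_{-π}^{π} f(x)^2 dx = 4^2 · π + 6^2 · π = (16 + 36)π.
Divide by 2π: (16 + 36)/2 = 26.
By Parseval, this equals Σ |c_n|^2.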